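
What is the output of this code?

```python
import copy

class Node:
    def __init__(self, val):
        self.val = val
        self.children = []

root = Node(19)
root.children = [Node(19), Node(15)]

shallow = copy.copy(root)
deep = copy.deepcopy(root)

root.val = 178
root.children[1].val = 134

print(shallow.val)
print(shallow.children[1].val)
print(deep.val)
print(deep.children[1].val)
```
19
134
19
15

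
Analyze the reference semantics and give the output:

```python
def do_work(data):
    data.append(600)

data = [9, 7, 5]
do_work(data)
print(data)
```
[9, 7, 5, 600]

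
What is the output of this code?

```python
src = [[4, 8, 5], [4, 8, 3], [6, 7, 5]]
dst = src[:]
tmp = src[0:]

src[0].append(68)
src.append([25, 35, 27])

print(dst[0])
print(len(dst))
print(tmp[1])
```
[4, 8, 5, 68]
3
[4, 8, 3]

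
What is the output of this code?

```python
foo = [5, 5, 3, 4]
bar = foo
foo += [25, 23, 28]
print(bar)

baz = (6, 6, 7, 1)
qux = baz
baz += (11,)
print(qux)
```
[5, 5, 3, 4, 25, 23, 28]
(6, 6, 7, 1)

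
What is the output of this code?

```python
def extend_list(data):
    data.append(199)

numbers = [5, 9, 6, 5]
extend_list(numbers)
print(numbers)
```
[5, 9, 6, 5, 199]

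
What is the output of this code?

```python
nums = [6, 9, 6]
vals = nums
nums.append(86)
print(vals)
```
[6, 9, 6, 86]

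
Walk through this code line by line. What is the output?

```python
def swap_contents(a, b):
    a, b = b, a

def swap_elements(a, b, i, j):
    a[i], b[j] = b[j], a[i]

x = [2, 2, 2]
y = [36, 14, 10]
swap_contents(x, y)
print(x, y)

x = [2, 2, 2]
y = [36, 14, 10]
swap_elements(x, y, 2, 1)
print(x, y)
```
[2, 2, 2] [36, 14, 10]
[2, 2, 14] [36, 2, 10]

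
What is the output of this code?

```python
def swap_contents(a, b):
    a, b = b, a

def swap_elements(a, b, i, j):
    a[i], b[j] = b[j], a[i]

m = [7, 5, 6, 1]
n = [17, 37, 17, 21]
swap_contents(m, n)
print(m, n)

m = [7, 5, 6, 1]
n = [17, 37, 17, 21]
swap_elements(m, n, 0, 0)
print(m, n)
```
[7, 5, 6, 1] [17, 37, 17, 21]
[17, 5, 6, 1] [7, 37, 17, 21]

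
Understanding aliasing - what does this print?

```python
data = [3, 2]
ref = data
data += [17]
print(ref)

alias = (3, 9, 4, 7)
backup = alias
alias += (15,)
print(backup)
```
[3, 2, 17]
(3, 9, 4, 7)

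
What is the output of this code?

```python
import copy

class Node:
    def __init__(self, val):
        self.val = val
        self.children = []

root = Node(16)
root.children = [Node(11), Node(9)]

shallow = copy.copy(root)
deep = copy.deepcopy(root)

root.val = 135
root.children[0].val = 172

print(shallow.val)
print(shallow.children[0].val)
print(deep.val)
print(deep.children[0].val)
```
16
172
16
11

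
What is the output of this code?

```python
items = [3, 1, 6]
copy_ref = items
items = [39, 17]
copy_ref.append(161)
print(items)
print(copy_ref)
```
[39, 17]
[3, 1, 6, 161]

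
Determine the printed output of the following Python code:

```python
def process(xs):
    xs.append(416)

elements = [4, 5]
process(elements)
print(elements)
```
[4, 5, 416]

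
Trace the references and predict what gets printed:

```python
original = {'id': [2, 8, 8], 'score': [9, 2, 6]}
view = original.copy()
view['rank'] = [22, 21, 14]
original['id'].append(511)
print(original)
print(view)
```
{'id': [2, 8, 8, 511], 'score': [9, 2, 6]}
{'id': [2, 8, 8, 511], 'score': [9, 2, 6], 'rank': [22, 21, 14]}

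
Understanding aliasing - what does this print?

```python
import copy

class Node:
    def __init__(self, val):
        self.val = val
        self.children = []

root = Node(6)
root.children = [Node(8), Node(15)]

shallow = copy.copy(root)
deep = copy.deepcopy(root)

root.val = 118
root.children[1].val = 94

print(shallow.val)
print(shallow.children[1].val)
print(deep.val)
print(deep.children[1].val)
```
6
94
6
15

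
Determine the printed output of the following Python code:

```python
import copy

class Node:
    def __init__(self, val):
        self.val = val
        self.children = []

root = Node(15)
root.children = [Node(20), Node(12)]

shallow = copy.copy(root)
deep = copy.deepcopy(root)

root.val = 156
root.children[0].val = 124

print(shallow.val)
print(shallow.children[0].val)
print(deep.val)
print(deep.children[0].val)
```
15
124
15
20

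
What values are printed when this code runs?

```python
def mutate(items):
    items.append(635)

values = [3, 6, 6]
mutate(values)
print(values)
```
[3, 6, 6, 635]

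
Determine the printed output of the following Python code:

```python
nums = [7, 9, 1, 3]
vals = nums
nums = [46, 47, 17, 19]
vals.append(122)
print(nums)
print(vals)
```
[46, 47, 17, 19]
[7, 9, 1, 3, 122]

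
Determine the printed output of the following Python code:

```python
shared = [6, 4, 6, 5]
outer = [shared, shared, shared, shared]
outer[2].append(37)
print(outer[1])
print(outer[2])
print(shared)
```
[6, 4, 6, 5, 37]
[6, 4, 6, 5, 37]
[6, 4, 6, 5, 37]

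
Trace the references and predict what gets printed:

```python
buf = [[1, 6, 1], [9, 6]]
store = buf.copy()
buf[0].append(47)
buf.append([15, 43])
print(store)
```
[[1, 6, 1, 47], [9, 6]]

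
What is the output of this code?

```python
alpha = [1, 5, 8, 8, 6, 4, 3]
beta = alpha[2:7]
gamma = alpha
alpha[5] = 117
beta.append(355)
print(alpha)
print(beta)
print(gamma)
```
[1, 5, 8, 8, 6, 117, 3]
[8, 8, 6, 4, 3, 355]
[1, 5, 8, 8, 6, 117, 3]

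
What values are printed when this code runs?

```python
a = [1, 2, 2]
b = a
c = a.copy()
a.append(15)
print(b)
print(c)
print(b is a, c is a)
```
[1, 2, 2, 15]
[1, 2, 2]
True False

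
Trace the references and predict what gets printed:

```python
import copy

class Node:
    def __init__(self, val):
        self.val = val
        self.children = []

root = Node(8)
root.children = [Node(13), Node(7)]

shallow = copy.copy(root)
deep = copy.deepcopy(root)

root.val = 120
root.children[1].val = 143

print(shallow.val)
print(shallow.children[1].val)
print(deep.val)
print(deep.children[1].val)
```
8
143
8
7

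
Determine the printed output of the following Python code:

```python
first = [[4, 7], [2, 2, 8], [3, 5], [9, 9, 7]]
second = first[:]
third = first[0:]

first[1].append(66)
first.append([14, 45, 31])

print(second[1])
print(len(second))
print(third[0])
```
[2, 2, 8, 66]
4
[4, 7]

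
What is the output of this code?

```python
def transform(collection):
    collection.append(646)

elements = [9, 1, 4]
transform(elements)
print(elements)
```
[9, 1, 4, 646]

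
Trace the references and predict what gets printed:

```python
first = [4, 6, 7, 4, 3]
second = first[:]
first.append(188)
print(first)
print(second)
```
[4, 6, 7, 4, 3, 188]
[4, 6, 7, 4, 3]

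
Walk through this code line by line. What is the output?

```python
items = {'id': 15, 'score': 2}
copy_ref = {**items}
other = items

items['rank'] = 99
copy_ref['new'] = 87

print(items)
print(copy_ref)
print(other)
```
{'id': 15, 'score': 2, 'rank': 99}
{'id': 15, 'score': 2, 'new': 87}
{'id': 15, 'score': 2, 'rank': 99}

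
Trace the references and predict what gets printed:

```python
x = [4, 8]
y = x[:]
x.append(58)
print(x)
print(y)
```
[4, 8, 58]
[4, 8]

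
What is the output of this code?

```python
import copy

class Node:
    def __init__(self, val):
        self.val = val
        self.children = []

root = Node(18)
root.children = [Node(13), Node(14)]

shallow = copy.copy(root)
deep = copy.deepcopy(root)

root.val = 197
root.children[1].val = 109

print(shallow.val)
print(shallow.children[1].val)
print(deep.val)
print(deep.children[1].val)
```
18
109
18
14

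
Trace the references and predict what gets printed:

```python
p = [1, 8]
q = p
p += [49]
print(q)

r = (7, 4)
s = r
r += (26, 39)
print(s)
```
[1, 8, 49]
(7, 4)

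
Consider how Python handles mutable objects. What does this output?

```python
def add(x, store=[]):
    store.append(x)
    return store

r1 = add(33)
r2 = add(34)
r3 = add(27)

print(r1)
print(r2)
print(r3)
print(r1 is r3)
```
[33, 34, 27]
[33, 34, 27]
[33, 34, 27]
True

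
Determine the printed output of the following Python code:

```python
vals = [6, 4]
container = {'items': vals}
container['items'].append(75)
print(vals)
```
[6, 4, 75]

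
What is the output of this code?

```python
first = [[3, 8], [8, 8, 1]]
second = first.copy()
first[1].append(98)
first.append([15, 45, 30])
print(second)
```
[[3, 8], [8, 8, 1, 98]]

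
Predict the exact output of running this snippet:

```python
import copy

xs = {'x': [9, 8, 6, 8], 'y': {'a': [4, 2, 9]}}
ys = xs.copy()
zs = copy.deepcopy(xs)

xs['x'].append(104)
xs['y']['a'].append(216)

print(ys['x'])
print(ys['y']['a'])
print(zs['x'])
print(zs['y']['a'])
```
[9, 8, 6, 8, 104]
[4, 2, 9, 216]
[9, 8, 6, 8]
[4, 2, 9]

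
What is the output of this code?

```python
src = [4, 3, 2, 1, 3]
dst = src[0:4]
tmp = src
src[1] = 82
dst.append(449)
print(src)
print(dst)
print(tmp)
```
[4, 82, 2, 1, 3]
[4, 3, 2, 1, 449]
[4, 82, 2, 1, 3]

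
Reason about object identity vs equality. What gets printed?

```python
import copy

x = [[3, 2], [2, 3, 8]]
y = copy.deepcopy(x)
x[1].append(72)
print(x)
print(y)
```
[[3, 2], [2, 3, 8, 72]]
[[3, 2], [2, 3, 8]]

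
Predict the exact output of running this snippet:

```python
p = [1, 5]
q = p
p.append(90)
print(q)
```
[1, 5, 90]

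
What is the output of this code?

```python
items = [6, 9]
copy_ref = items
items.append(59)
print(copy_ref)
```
[6, 9, 59]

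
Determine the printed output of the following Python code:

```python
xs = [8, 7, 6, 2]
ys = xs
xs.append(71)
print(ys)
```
[8, 7, 6, 2, 71]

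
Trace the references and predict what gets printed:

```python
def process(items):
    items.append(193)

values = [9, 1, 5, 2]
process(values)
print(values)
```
[9, 1, 5, 2, 193]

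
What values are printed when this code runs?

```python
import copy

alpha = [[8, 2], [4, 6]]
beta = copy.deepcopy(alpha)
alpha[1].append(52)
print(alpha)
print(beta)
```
[[8, 2], [4, 6, 52]]
[[8, 2], [4, 6]]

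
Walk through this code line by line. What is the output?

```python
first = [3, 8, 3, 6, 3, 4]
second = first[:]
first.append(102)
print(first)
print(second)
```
[3, 8, 3, 6, 3, 4, 102]
[3, 8, 3, 6, 3, 4]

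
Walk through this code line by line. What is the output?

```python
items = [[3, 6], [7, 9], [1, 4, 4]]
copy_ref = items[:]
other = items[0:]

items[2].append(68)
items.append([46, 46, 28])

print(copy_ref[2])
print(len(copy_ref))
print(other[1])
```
[1, 4, 4, 68]
3
[7, 9]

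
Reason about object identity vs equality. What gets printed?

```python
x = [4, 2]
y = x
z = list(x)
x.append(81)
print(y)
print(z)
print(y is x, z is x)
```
[4, 2, 81]
[4, 2]
True False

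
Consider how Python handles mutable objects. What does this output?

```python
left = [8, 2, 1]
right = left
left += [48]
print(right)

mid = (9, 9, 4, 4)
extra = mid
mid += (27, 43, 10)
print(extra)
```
[8, 2, 1, 48]
(9, 9, 4, 4)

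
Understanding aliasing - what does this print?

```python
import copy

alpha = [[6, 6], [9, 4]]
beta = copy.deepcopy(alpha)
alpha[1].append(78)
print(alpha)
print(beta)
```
[[6, 6], [9, 4, 78]]
[[6, 6], [9, 4]]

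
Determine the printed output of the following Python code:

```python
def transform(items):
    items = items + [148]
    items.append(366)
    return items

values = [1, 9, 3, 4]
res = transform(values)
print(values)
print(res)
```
[1, 9, 3, 4]
[1, 9, 3, 4, 148, 366]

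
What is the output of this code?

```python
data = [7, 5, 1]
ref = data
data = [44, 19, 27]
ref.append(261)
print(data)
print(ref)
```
[44, 19, 27]
[7, 5, 1, 261]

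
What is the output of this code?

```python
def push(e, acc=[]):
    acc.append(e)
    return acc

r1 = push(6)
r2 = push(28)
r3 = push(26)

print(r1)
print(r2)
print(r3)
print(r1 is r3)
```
[6, 28, 26]
[6, 28, 26]
[6, 28, 26]
True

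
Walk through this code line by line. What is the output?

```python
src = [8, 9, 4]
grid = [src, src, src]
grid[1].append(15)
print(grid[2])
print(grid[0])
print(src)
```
[8, 9, 4, 15]
[8, 9, 4, 15]
[8, 9, 4, 15]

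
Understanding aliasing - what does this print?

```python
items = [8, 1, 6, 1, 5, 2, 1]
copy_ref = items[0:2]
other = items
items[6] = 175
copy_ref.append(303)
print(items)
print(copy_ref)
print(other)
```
[8, 1, 6, 1, 5, 2, 175]
[8, 1, 303]
[8, 1, 6, 1, 5, 2, 175]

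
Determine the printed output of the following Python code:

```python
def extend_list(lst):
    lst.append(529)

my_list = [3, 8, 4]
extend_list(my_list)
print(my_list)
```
[3, 8, 4, 529]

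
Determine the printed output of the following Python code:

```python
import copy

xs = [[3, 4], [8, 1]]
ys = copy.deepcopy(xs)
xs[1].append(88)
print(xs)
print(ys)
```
[[3, 4], [8, 1, 88]]
[[3, 4], [8, 1]]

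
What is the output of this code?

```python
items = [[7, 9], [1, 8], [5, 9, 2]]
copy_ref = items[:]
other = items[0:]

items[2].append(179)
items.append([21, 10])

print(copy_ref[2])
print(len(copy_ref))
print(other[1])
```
[5, 9, 2, 179]
3
[1, 8]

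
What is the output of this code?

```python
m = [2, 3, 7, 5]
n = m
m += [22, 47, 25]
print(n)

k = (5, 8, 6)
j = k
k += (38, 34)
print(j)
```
[2, 3, 7, 5, 22, 47, 25]
(5, 8, 6)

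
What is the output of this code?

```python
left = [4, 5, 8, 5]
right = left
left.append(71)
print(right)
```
[4, 5, 8, 5, 71]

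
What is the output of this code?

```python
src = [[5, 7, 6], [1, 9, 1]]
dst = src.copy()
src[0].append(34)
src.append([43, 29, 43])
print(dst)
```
[[5, 7, 6, 34], [1, 9, 1]]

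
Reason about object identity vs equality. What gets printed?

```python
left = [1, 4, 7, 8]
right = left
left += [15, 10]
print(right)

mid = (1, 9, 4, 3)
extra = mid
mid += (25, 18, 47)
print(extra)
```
[1, 4, 7, 8, 15, 10]
(1, 9, 4, 3)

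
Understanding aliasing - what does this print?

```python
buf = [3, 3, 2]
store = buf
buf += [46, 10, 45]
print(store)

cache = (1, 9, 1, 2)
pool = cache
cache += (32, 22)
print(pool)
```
[3, 3, 2, 46, 10, 45]
(1, 9, 1, 2)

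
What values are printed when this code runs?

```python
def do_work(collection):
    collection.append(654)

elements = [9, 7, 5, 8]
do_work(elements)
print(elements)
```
[9, 7, 5, 8, 654]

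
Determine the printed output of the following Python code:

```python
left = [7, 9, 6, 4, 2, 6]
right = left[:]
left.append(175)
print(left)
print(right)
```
[7, 9, 6, 4, 2, 6, 175]
[7, 9, 6, 4, 2, 6]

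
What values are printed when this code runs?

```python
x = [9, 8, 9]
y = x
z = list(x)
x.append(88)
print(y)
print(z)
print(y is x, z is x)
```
[9, 8, 9, 88]
[9, 8, 9]
True False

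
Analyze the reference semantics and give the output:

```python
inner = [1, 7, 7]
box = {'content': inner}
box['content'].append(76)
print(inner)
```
[1, 7, 7, 76]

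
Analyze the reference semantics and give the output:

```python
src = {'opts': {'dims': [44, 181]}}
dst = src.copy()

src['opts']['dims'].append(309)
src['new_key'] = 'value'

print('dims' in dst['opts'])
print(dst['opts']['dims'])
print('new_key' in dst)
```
True
[44, 181, 309]
False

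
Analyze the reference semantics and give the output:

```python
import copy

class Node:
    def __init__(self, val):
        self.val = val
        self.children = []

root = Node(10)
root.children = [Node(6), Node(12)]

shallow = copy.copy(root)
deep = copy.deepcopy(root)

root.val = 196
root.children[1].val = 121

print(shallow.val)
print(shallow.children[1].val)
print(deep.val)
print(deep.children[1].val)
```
10
121
10
12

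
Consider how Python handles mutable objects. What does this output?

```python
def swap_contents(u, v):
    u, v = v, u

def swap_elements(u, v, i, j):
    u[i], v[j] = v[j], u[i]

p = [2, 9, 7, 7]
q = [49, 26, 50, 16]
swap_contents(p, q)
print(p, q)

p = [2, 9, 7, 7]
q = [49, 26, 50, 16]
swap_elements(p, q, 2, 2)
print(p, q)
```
[2, 9, 7, 7] [49, 26, 50, 16]
[2, 9, 50, 7] [49, 26, 7, 16]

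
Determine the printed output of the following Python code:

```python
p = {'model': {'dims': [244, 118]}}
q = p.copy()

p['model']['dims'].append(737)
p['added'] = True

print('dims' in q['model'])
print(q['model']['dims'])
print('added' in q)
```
True
[244, 118, 737]
False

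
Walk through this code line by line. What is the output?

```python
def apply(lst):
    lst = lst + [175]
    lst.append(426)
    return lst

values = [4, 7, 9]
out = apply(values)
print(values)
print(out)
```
[4, 7, 9]
[4, 7, 9, 175, 426]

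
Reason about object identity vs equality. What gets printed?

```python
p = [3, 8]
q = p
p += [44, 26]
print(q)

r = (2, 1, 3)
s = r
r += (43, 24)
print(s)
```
[3, 8, 44, 26]
(2, 1, 3)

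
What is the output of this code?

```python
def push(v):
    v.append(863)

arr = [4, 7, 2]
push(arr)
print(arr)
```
[4, 7, 2, 863]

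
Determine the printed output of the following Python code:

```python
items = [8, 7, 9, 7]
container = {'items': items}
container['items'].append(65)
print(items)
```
[8, 7, 9, 7, 65]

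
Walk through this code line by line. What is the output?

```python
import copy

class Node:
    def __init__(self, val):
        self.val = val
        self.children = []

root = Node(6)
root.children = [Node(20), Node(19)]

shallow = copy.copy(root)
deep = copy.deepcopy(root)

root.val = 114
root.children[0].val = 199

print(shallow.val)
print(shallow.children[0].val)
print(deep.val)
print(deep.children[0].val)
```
6
199
6
20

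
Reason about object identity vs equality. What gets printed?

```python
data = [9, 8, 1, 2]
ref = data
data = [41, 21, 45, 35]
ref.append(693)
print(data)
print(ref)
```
[41, 21, 45, 35]
[9, 8, 1, 2, 693]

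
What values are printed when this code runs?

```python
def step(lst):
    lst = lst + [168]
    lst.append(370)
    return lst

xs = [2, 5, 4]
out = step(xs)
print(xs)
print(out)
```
[2, 5, 4]
[2, 5, 4, 168, 370]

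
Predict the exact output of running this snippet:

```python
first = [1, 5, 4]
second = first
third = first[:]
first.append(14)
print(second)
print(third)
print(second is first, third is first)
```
[1, 5, 4, 14]
[1, 5, 4]
True False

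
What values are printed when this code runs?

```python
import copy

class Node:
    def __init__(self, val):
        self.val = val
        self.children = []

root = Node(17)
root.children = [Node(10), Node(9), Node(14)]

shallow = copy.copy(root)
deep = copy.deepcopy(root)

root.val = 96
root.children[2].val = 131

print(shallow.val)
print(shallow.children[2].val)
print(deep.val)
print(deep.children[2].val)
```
17
131
17
14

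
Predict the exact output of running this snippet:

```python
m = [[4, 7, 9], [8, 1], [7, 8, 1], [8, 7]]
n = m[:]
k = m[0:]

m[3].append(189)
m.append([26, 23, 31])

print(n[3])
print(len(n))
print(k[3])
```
[8, 7, 189]
4
[8, 7, 189]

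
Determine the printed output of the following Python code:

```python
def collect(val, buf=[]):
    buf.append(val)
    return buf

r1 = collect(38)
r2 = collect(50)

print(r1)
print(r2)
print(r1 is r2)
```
[38, 50]
[38, 50]
True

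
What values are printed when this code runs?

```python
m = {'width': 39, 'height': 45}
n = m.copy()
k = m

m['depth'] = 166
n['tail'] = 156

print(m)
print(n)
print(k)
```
{'width': 39, 'height': 45, 'depth': 166}
{'width': 39, 'height': 45, 'tail': 156}
{'width': 39, 'height': 45, 'depth': 166}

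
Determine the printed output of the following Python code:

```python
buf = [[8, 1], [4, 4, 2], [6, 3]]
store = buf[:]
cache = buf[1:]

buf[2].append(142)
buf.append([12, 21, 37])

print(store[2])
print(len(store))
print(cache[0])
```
[6, 3, 142]
3
[4, 4, 2]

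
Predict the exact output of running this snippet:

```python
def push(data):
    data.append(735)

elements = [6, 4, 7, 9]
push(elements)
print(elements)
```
[6, 4, 7, 9, 735]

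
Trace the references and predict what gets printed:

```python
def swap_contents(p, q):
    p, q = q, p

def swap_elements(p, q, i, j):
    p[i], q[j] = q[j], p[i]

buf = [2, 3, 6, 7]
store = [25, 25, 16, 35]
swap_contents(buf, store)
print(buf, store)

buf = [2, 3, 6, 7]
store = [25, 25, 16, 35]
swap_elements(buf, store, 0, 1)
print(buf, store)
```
[2, 3, 6, 7] [25, 25, 16, 35]
[25, 3, 6, 7] [25, 2, 16, 35]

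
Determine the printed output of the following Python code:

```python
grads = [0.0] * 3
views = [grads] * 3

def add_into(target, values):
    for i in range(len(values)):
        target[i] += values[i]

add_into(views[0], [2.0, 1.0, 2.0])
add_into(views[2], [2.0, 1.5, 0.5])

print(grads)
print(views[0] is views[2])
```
[4.0, 2.5, 2.5]
True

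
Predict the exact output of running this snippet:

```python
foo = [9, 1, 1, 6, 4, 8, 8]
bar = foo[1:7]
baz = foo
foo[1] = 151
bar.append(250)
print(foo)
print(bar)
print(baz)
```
[9, 151, 1, 6, 4, 8, 8]
[1, 1, 6, 4, 8, 8, 250]
[9, 151, 1, 6, 4, 8, 8]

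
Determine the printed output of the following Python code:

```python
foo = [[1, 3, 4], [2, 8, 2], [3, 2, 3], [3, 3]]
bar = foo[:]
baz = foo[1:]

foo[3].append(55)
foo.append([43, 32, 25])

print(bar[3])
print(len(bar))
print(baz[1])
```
[3, 3, 55]
4
[3, 2, 3]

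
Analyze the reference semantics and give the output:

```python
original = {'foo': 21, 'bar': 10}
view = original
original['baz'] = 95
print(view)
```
{'foo': 21, 'bar': 10, 'baz': 95}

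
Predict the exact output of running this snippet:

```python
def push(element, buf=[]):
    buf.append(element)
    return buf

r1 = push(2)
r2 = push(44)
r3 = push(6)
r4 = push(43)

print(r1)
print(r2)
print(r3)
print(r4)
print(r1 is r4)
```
[2, 44, 6, 43]
[2, 44, 6, 43]
[2, 44, 6, 43]
[2, 44, 6, 43]
True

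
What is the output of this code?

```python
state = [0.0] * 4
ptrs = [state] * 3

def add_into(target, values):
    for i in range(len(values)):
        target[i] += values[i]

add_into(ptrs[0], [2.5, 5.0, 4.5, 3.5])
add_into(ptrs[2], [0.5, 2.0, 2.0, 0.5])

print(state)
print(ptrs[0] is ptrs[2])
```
[3.0, 7.0, 6.5, 4.0]
True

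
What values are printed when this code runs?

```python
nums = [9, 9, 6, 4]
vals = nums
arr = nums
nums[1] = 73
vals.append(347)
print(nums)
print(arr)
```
[9, 73, 6, 4, 347]
[9, 73, 6, 4, 347]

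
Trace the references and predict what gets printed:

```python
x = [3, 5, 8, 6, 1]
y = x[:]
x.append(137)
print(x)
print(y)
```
[3, 5, 8, 6, 1, 137]
[3, 5, 8, 6, 1]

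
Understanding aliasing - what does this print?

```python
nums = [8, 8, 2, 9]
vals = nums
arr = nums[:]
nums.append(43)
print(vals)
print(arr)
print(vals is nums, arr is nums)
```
[8, 8, 2, 9, 43]
[8, 8, 2, 9]
True False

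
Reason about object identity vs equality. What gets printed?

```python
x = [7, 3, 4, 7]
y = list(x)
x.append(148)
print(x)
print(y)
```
[7, 3, 4, 7, 148]
[7, 3, 4, 7]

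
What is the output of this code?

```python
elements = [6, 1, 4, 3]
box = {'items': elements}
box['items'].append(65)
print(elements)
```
[6, 1, 4, 3, 65]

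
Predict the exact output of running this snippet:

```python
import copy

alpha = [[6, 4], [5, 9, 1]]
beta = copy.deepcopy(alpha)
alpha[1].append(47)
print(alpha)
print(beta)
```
[[6, 4], [5, 9, 1, 47]]
[[6, 4], [5, 9, 1]]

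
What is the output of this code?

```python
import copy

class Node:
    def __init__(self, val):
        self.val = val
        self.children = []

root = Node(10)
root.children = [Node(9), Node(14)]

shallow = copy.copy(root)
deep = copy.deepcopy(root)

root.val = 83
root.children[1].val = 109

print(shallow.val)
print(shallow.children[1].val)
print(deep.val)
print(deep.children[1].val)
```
10
109
10
14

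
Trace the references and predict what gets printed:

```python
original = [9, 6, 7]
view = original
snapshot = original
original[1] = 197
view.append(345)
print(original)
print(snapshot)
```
[9, 197, 7, 345]
[9, 197, 7, 345]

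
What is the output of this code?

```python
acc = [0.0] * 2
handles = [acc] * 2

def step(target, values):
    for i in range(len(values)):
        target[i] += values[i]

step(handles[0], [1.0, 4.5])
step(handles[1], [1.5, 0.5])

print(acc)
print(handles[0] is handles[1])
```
[2.5, 5.0]
True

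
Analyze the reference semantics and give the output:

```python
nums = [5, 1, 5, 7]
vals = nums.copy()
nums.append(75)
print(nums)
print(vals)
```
[5, 1, 5, 7, 75]
[5, 1, 5, 7]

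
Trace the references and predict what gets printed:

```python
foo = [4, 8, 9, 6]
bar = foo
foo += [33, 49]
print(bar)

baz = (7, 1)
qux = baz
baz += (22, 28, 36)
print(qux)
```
[4, 8, 9, 6, 33, 49]
(7, 1)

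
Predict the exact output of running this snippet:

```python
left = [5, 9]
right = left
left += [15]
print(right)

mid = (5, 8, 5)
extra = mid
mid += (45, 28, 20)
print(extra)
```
[5, 9, 15]
(5, 8, 5)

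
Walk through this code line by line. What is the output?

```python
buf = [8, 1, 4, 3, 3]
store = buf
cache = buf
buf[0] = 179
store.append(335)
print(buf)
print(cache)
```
[179, 1, 4, 3, 3, 335]
[179, 1, 4, 3, 3, 335]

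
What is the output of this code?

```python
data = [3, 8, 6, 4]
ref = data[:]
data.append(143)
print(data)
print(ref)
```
[3, 8, 6, 4, 143]
[3, 8, 6, 4]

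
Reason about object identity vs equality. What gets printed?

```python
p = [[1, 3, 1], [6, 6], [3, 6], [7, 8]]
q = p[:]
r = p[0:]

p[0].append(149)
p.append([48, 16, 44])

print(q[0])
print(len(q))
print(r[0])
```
[1, 3, 1, 149]
4
[1, 3, 1, 149]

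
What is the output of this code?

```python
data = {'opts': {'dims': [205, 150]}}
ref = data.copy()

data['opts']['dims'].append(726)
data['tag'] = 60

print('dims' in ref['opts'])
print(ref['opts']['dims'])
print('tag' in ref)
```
True
[205, 150, 726]
False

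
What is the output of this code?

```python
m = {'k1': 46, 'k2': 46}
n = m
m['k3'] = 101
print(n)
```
{'k1': 46, 'k2': 46, 'k3': 101}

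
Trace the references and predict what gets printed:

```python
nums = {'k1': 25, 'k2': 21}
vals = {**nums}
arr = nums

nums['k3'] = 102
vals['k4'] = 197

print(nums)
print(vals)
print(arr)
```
{'k1': 25, 'k2': 21, 'k3': 102}
{'k1': 25, 'k2': 21, 'k4': 197}
{'k1': 25, 'k2': 21, 'k3': 102}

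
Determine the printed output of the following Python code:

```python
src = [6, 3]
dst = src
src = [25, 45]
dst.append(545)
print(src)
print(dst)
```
[25, 45]
[6, 3, 545]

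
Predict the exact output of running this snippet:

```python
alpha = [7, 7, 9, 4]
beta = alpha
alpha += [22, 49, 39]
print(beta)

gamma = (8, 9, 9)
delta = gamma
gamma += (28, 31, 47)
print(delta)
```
[7, 7, 9, 4, 22, 49, 39]
(8, 9, 9)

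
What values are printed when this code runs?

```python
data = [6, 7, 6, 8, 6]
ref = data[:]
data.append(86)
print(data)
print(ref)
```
[6, 7, 6, 8, 6, 86]
[6, 7, 6, 8, 6]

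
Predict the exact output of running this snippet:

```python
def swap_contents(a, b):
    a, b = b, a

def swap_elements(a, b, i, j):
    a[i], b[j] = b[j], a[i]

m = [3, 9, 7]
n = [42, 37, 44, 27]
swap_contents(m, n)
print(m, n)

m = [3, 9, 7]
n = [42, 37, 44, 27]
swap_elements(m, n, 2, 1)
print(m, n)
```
[3, 9, 7] [42, 37, 44, 27]
[3, 9, 37] [42, 7, 44, 27]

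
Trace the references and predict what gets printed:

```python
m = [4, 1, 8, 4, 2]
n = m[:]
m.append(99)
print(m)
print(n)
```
[4, 1, 8, 4, 2, 99]
[4, 1, 8, 4, 2]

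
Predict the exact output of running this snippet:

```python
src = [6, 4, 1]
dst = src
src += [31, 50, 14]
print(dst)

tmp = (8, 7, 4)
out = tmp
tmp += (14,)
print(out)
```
[6, 4, 1, 31, 50, 14]
(8, 7, 4)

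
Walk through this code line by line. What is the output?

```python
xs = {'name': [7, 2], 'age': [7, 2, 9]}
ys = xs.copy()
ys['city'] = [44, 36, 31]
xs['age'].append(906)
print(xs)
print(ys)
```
{'name': [7, 2], 'age': [7, 2, 9, 906]}
{'name': [7, 2], 'age': [7, 2, 9, 906], 'city': [44, 36, 31]}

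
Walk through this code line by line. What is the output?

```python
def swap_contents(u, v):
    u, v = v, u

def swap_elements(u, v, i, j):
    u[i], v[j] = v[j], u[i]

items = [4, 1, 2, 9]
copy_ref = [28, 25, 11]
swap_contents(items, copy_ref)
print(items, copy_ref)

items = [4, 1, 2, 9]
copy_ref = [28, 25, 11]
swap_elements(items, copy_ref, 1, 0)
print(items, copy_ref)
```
[4, 1, 2, 9] [28, 25, 11]
[4, 28, 2, 9] [1, 25, 11]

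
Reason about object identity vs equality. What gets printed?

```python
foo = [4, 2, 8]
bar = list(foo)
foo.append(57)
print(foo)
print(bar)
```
[4, 2, 8, 57]
[4, 2, 8]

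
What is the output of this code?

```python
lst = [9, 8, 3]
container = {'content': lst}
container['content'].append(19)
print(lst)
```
[9, 8, 3, 19]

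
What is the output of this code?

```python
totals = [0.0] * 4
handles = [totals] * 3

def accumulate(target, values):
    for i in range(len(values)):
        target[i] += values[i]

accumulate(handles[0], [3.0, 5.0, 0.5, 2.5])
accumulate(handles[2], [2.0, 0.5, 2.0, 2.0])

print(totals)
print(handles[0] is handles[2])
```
[5.0, 5.5, 2.5, 4.5]
True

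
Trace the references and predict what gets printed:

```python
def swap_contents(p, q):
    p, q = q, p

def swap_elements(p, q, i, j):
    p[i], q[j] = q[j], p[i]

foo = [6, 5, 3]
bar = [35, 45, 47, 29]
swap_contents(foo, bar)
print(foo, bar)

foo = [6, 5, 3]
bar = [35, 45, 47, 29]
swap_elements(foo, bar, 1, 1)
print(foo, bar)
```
[6, 5, 3] [35, 45, 47, 29]
[6, 45, 3] [35, 5, 47, 29]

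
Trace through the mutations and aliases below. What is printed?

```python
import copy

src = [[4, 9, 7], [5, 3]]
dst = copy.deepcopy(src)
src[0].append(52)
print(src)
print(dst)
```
[[4, 9, 7, 52], [5, 3]]
[[4, 9, 7], [5, 3]]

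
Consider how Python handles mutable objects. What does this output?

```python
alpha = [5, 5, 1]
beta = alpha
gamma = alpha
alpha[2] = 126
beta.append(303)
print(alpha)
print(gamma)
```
[5, 5, 126, 303]
[5, 5, 126, 303]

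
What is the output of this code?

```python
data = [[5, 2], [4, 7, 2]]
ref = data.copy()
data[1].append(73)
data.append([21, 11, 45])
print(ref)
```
[[5, 2], [4, 7, 2, 73]]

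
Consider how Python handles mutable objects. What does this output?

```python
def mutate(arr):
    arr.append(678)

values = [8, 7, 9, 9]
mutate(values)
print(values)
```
[8, 7, 9, 9, 678]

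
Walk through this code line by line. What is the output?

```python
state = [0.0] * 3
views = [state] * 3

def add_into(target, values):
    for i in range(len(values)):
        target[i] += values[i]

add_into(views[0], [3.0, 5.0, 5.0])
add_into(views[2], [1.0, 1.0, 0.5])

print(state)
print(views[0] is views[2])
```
[4.0, 6.0, 5.5]
True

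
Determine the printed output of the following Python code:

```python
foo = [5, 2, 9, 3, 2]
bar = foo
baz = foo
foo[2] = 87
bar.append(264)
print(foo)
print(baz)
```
[5, 2, 87, 3, 2, 264]
[5, 2, 87, 3, 2, 264]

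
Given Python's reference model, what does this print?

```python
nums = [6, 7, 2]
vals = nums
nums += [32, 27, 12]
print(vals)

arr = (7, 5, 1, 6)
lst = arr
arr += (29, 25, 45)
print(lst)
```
[6, 7, 2, 32, 27, 12]
(7, 5, 1, 6)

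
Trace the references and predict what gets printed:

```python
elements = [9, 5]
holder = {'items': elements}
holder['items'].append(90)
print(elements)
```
[9, 5, 90]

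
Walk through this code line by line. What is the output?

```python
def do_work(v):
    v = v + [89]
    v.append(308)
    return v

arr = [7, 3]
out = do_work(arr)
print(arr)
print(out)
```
[7, 3]
[7, 3, 89, 308]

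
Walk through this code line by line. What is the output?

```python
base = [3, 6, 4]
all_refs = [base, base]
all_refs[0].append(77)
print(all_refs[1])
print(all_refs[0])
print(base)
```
[3, 6, 4, 77]
[3, 6, 4, 77]
[3, 6, 4, 77]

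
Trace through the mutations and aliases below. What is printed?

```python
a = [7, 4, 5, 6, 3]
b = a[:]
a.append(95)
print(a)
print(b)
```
[7, 4, 5, 6, 3, 95]
[7, 4, 5, 6, 3]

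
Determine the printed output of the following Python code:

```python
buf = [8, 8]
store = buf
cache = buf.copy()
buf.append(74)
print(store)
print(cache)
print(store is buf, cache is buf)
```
[8, 8, 74]
[8, 8]
True False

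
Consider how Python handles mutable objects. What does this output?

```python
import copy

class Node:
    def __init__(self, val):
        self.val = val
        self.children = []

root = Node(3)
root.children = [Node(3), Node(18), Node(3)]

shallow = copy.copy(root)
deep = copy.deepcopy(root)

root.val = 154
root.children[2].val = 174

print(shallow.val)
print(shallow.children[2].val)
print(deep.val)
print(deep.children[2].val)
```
3
174
3
3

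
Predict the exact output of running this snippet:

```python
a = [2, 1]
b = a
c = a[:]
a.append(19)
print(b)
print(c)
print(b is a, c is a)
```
[2, 1, 19]
[2, 1]
True False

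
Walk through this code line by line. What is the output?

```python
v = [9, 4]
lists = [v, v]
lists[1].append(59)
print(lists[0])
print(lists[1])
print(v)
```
[9, 4, 59]
[9, 4, 59]
[9, 4, 59]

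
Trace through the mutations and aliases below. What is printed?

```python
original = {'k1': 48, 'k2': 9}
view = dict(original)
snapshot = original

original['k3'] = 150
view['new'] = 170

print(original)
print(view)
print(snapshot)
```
{'k1': 48, 'k2': 9, 'k3': 150}
{'k1': 48, 'k2': 9, 'new': 170}
{'k1': 48, 'k2': 9, 'k3': 150}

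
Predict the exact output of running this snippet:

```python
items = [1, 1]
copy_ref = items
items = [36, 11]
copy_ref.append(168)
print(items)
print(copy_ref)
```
[36, 11]
[1, 1, 168]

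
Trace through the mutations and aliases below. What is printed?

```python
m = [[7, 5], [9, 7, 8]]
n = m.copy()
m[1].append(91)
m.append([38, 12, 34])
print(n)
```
[[7, 5], [9, 7, 8, 91]]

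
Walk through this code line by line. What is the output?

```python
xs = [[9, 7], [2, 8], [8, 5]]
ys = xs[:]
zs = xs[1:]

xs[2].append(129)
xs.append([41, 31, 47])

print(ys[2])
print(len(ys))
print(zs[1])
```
[8, 5, 129]
3
[8, 5, 129]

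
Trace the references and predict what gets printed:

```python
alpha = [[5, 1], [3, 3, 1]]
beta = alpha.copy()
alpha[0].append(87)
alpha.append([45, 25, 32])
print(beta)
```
[[5, 1, 87], [3, 3, 1]]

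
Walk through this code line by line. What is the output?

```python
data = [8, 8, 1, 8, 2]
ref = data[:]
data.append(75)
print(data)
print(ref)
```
[8, 8, 1, 8, 2, 75]
[8, 8, 1, 8, 2]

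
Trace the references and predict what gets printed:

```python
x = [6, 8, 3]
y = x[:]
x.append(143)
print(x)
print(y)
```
[6, 8, 3, 143]
[6, 8, 3]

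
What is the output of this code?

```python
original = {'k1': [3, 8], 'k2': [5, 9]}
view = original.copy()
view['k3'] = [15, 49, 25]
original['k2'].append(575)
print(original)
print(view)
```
{'k1': [3, 8], 'k2': [5, 9, 575]}
{'k1': [3, 8], 'k2': [5, 9, 575], 'k3': [15, 49, 25]}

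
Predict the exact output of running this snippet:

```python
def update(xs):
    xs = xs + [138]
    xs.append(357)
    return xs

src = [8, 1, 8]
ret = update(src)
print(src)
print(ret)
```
[8, 1, 8]
[8, 1, 8, 138, 357]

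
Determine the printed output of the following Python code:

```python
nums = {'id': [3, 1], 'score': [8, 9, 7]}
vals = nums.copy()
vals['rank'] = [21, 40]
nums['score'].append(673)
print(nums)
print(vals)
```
{'id': [3, 1], 'score': [8, 9, 7, 673]}
{'id': [3, 1], 'score': [8, 9, 7, 673], 'rank': [21, 40]}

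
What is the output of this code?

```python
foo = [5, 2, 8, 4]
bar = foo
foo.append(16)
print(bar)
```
[5, 2, 8, 4, 16]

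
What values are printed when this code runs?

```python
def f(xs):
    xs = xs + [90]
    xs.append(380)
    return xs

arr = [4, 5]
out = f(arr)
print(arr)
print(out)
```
[4, 5]
[4, 5, 90, 380]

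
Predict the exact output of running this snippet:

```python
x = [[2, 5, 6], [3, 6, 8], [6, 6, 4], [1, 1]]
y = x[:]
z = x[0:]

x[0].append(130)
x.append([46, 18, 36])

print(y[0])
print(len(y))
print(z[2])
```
[2, 5, 6, 130]
4
[6, 6, 4]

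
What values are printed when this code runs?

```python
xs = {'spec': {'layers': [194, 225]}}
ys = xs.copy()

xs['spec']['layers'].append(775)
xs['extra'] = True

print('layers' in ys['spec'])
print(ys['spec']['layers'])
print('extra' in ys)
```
True
[194, 225, 775]
False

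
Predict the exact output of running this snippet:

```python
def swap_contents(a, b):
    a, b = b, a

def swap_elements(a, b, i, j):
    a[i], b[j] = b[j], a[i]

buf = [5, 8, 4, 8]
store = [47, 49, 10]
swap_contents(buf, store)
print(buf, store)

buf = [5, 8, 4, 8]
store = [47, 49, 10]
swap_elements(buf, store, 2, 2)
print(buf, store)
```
[5, 8, 4, 8] [47, 49, 10]
[5, 8, 10, 8] [47, 49, 4]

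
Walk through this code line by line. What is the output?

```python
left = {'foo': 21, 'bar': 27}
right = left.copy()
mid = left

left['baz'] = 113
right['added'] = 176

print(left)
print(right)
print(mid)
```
{'foo': 21, 'bar': 27, 'baz': 113}
{'foo': 21, 'bar': 27, 'added': 176}
{'foo': 21, 'bar': 27, 'baz': 113}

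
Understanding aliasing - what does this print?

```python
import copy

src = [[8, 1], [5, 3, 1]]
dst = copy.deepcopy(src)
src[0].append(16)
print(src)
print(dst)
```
[[8, 1, 16], [5, 3, 1]]
[[8, 1], [5, 3, 1]]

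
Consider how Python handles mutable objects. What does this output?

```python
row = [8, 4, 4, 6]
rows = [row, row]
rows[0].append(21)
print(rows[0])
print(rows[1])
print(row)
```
[8, 4, 4, 6, 21]
[8, 4, 4, 6, 21]
[8, 4, 4, 6, 21]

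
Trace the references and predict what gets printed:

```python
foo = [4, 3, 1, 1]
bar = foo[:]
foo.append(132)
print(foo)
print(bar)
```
[4, 3, 1, 1, 132]
[4, 3, 1, 1]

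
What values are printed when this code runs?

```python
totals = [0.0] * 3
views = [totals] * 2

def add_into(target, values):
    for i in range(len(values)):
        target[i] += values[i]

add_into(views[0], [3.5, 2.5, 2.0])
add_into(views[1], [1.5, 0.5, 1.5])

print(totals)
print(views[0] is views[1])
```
[5.0, 3.0, 3.5]
True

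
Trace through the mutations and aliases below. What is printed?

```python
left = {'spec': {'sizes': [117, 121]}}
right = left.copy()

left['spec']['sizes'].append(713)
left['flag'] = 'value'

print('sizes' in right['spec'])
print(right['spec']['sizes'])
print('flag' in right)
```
True
[117, 121, 713]
False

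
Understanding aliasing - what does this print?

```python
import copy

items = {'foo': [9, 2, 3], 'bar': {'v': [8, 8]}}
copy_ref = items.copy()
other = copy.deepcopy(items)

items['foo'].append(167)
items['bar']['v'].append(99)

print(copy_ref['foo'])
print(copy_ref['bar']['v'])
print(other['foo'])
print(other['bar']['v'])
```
[9, 2, 3, 167]
[8, 8, 99]
[9, 2, 3]
[8, 8]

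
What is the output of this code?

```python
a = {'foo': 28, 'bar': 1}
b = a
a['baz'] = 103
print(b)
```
{'foo': 28, 'bar': 1, 'baz': 103}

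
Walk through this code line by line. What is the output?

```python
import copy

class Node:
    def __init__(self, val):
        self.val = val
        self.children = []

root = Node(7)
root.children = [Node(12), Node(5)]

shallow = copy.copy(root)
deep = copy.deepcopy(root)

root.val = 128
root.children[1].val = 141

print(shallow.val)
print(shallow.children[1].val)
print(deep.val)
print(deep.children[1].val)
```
7
141
7
5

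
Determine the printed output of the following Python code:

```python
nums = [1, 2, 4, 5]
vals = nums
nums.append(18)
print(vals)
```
[1, 2, 4, 5, 18]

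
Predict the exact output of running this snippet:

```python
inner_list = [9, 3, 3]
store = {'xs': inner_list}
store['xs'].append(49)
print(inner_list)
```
[9, 3, 3, 49]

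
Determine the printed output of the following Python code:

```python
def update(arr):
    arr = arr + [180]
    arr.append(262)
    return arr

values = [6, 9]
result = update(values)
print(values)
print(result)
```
[6, 9]
[6, 9, 180, 262]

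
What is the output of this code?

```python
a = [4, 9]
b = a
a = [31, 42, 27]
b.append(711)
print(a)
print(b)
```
[31, 42, 27]
[4, 9, 711]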